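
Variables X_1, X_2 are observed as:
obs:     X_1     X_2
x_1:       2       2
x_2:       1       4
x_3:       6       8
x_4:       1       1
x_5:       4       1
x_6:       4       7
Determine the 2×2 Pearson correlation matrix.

Step 1 — column means:
  mean(X_1) = (2 + 1 + 6 + 1 + 4 + 4) / 6 = 18/6 = 3
  mean(X_2) = (2 + 4 + 8 + 1 + 1 + 7) / 6 = 23/6 = 3.8333

Step 2 — sample variances and covariances s[i,j] = (1/(n-1)) · Σ_k (x_{k,i} - mean_i) · (x_{k,j} - mean_j), with n-1 = 5:
  s[X_1,X_1] = ((-1)·(-1) + (-2)·(-2) + (3)·(3) + (-2)·(-2) + (1)·(1) + (1)·(1)) / 5 = 20/5 = 4
  s[X_1,X_2] = ((-1)·(-1.8333) + (-2)·(0.1667) + (3)·(4.1667) + (-2)·(-2.8333) + (1)·(-2.8333) + (1)·(3.1667)) / 5 = 20/5 = 4
  s[X_2,X_2] = ((-1.8333)·(-1.8333) + (0.1667)·(0.1667) + (4.1667)·(4.1667) + (-2.8333)·(-2.8333) + (-2.8333)·(-2.8333) + (3.1667)·(3.1667)) / 5 = 46.8333/5 = 9.3667
  Sample standard deviations s_i = √(s[i,i]):
  s(X_1) = √(4) = 2
  s(X_2) = √(9.3667) = 3.0605

Step 3 — r_{ij} = s_{ij} / (s_i · s_j):
  r[X_1,X_1] = 1 (diagonal).
  r[X_1,X_2] = 4 / (2 · 3.0605) = 4 / 6.121 = 0.6535
  r[X_2,X_2] = 1 (diagonal).

R is symmetric with unit diagonal. Assembling:

R = [[1, 0.6535],
 [0.6535, 1]]


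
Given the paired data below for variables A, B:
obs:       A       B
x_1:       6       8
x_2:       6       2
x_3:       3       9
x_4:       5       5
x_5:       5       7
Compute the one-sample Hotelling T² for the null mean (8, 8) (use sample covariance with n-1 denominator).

Step 1 — sample mean vector:
  mean(A) = (6 + 6 + 3 + 5 + 5) / 5 = 25/5 = 5
  mean(B) = (8 + 2 + 9 + 5 + 7) / 5 = 31/5 = 6.2
  x̄ = (5, 6.2),  deviation x̄ - mu_0 = (5, 6.2) - (8, 8) = (-3, -1.8).

Step 2 — sample covariance matrix, S[i,j] = (1/(n-1)) · Σ_k (x_{k,i} - mean_i) · (x_{k,j} - mean_j), divisor n-1 = 4:
  S[A,A] = ((1)·(1) + (1)·(1) + (-2)·(-2) + (0)·(0) + (0)·(0)) / 4 = 6/4 = 1.5
  S[A,B] = ((1)·(1.8) + (1)·(-4.2) + (-2)·(2.8) + (0)·(-1.2) + (0)·(0.8)) / 4 = -8/4 = -2
  S[B,B] = ((1.8)·(1.8) + (-4.2)·(-4.2) + (2.8)·(2.8) + (-1.2)·(-1.2) + (0.8)·(0.8)) / 4 = 30.8/4 = 7.7
  S = [[1.5, -2],
 [-2, 7.7]].

Step 3 — invert S. det(S) = 1.5·7.7 - (-2)² = 7.55.
  S^{-1} = (1/det) · [[d, -b], [-b, a]] = [[1.0199, 0.2649],
 [0.2649, 0.1987]].

Step 4 — quadratic form (x̄ - mu_0)^T · S^{-1} · (x̄ - mu_0):
  S^{-1} · (x̄ - mu_0) = (-3.5364, -1.1523),
  (x̄ - mu_0)^T · [...] = (-3)·(-3.5364) + (-1.8)·(-1.1523) = 12.6834.

Step 5 — scale by n: T² = 5 · 12.6834 = 63.4172.

T² ≈ 63.4172


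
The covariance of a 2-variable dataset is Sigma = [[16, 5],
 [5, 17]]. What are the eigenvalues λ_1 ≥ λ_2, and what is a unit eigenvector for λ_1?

Step 1 — characteristic polynomial of 2×2 Sigma:
  det(Sigma - λI) = λ² - trace · λ + det = 0.
  trace = 16 + 17 = 33, det = 16·17 - (5)² = 247.
Step 2 — discriminant:
  Δ = trace² - 4·det = 1089 - 988 = 101.
Step 3 — eigenvalues:
  λ = (trace ± √Δ)/2 = (33 ± 10.0499)/2,
  λ_1 = 21.5249,  λ_2 = 11.4751.

Step 4 — unit eigenvector for λ_1: solve (Sigma - λ_1 I)v = 0. First row:
  (16 - 21.5249)·v_x + (5)·v_y = 0, i.e. (-5.5249)·v_x + (5)·v_y = 0,
  so v ∝ (b, λ_1 - a) = (5, 5.5249) = u.
  ||u|| = √((5)² + (5.5249)²) = √(55.5249) ≈ 7.4515,
  v_1 = u/||u|| ≈ (0.671, 0.7415) (||v_1|| = 1).

λ_1 = 21.5249,  λ_2 = 11.4751;  v_1 ≈ (0.671, 0.7415)


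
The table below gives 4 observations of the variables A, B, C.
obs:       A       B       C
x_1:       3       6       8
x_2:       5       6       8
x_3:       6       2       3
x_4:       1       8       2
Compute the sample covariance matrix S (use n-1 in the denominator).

Step 1 — column means:
  mean(A) = (3 + 5 + 6 + 1) / 4 = 15/4 = 3.75
  mean(B) = (6 + 6 + 2 + 8) / 4 = 22/4 = 5.5
  mean(C) = (8 + 8 + 3 + 2) / 4 = 21/4 = 5.25

Step 2 — sample covariance S[i,j] = (1/(n-1)) · Σ_k (x_{k,i} - mean_i) · (x_{k,j} - mean_j), with n-1 = 3.
  S[A,A] = ((-0.75)·(-0.75) + (1.25)·(1.25) + (2.25)·(2.25) + (-2.75)·(-2.75)) / 3 = 14.75/3 = 4.9167
  S[A,B] = ((-0.75)·(0.5) + (1.25)·(0.5) + (2.25)·(-3.5) + (-2.75)·(2.5)) / 3 = -14.5/3 = -4.8333
  S[A,C] = ((-0.75)·(2.75) + (1.25)·(2.75) + (2.25)·(-2.25) + (-2.75)·(-3.25)) / 3 = 5.25/3 = 1.75
  S[B,B] = ((0.5)·(0.5) + (0.5)·(0.5) + (-3.5)·(-3.5) + (2.5)·(2.5)) / 3 = 19/3 = 6.3333
  S[B,C] = ((0.5)·(2.75) + (0.5)·(2.75) + (-3.5)·(-2.25) + (2.5)·(-3.25)) / 3 = 2.5/3 = 0.8333
  S[C,C] = ((2.75)·(2.75) + (2.75)·(2.75) + (-2.25)·(-2.25) + (-3.25)·(-3.25)) / 3 = 30.75/3 = 10.25

S is symmetric (S[j,i] = S[i,j]). Assembling:

S = [[4.9167, -4.8333, 1.75],
 [-4.8333, 6.3333, 0.8333],
 [1.75, 0.8333, 10.25]]


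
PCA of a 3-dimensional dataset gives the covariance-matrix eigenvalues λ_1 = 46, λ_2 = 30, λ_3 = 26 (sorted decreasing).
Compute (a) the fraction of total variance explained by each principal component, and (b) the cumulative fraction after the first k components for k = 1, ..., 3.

Step 1 — total variance = trace(Sigma) = Σ λ_i = 46 + 30 + 26 = 102.

Step 2 — fraction explained by component i = λ_i / Σ λ:
  PC1: 46/102 = 0.451
  PC2: 30/102 = 0.2941
  PC3: 26/102 = 0.2549

Step 3 — cumulative fraction after k components = (λ_1 + ... + λ_k) / Σ λ:
  k = 1: 46/102 = 0.451
  k = 2: (46 + 30)/102 = 76/102 = 0.7451
  k = 3: (46 + 30 + 26)/102 = 102/102 = 1

Summary (fraction, with percent):

explained: PC1 0.451 (45.1%), PC2 0.2941 (29.41%), PC3 0.2549 (25.49%);  cumulative: 0.451, 0.7451, 1


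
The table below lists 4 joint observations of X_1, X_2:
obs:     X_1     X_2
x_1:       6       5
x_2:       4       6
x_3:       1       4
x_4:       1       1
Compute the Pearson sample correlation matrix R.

Step 1 — column means:
  mean(X_1) = (6 + 4 + 1 + 1) / 4 = 12/4 = 3
  mean(X_2) = (5 + 6 + 4 + 1) / 4 = 16/4 = 4

Step 2 — sample variances and covariances s[i,j] = (1/(n-1)) · Σ_k (x_{k,i} - mean_i) · (x_{k,j} - mean_j), with n-1 = 3:
  s[X_1,X_1] = ((3)·(3) + (1)·(1) + (-2)·(-2) + (-2)·(-2)) / 3 = 18/3 = 6
  s[X_1,X_2] = ((3)·(1) + (1)·(2) + (-2)·(0) + (-2)·(-3)) / 3 = 11/3 = 3.6667
  s[X_2,X_2] = ((1)·(1) + (2)·(2) + (0)·(0) + (-3)·(-3)) / 3 = 14/3 = 4.6667
  Sample standard deviations s_i = √(s[i,i]):
  s(X_1) = √(6) = 2.4495
  s(X_2) = √(4.6667) = 2.1602

Step 3 — r_{ij} = s_{ij} / (s_i · s_j):
  r[X_1,X_1] = 1 (diagonal).
  r[X_1,X_2] = 3.6667 / (2.4495 · 2.1602) = 3.6667 / 5.2915 = 0.6929
  r[X_2,X_2] = 1 (diagonal).

R is symmetric with unit diagonal. Assembling:

R = [[1, 0.6929],
 [0.6929, 1]]


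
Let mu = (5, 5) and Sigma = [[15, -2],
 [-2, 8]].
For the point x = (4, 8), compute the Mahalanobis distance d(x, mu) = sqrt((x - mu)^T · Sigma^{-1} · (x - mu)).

Step 1 — centre the observation: (x - mu) = (-1, 3).

Step 2 — invert Sigma. det(Sigma) = 15·8 - (-2)² = 116.
  Sigma^{-1} = (1/det) · [[d, -b], [-b, a]] = [[0.069, 0.0172],
 [0.0172, 0.1293]].

Step 3 — form the quadratic (x - mu)^T · Sigma^{-1} · (x - mu):
  Sigma^{-1} · (x - mu) = (-0.0172, 0.3707).
  (x - mu)^T · [Sigma^{-1} · (x - mu)] = (-1)·(-0.0172) + (3)·(0.3707) = 1.1293.

Step 4 — take square root: d = √(1.1293) ≈ 1.0627.

d(x, mu) = √(1.1293) ≈ 1.0627


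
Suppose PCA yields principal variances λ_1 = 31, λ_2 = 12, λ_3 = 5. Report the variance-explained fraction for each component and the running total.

Step 1 — total variance = trace(Sigma) = Σ λ_i = 31 + 12 + 5 = 48.

Step 2 — fraction explained by component i = λ_i / Σ λ:
  PC1: 31/48 = 0.6458
  PC2: 12/48 = 0.25
  PC3: 5/48 = 0.1042

Step 3 — cumulative fraction after k components = (λ_1 + ... + λ_k) / Σ λ:
  k = 1: 31/48 = 0.6458
  k = 2: (31 + 12)/48 = 43/48 = 0.8958
  k = 3: (31 + 12 + 5)/48 = 48/48 = 1

Summary (fraction, with percent):

explained: PC1 0.6458 (64.58%), PC2 0.25 (25%), PC3 0.1042 (10.42%);  cumulative: 0.6458, 0.8958, 1


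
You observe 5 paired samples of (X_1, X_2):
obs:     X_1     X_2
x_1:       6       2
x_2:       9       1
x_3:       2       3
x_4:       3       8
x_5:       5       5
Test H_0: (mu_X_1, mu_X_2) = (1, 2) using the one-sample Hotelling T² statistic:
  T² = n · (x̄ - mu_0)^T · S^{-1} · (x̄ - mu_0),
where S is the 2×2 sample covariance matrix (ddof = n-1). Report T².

Step 1 — sample mean vector:
  mean(X_1) = (6 + 9 + 2 + 3 + 5) / 5 = 25/5 = 5
  mean(X_2) = (2 + 1 + 3 + 8 + 5) / 5 = 19/5 = 3.8
  x̄ = (5, 3.8),  deviation x̄ - mu_0 = (5, 3.8) - (1, 2) = (4, 1.8).

Step 2 — sample covariance matrix, S[i,j] = (1/(n-1)) · Σ_k (x_{k,i} - mean_i) · (x_{k,j} - mean_j), divisor n-1 = 4:
  S[X_1,X_1] = ((1)·(1) + (4)·(4) + (-3)·(-3) + (-2)·(-2) + (0)·(0)) / 4 = 30/4 = 7.5
  S[X_1,X_2] = ((1)·(-1.8) + (4)·(-2.8) + (-3)·(-0.8) + (-2)·(4.2) + (0)·(1.2)) / 4 = -19/4 = -4.75
  S[X_2,X_2] = ((-1.8)·(-1.8) + (-2.8)·(-2.8) + (-0.8)·(-0.8) + (4.2)·(4.2) + (1.2)·(1.2)) / 4 = 30.8/4 = 7.7
  S = [[7.5, -4.75],
 [-4.75, 7.7]].

Step 3 — invert S. det(S) = 7.5·7.7 - (-4.75)² = 35.1875.
  S^{-1} = (1/det) · [[d, -b], [-b, a]] = [[0.2188, 0.135],
 [0.135, 0.2131]].

Step 4 — quadratic form (x̄ - mu_0)^T · S^{-1} · (x̄ - mu_0):
  S^{-1} · (x̄ - mu_0) = (1.1183, 0.9236),
  (x̄ - mu_0)^T · [...] = (4)·(1.1183) + (1.8)·(0.9236) = 6.1357.

Step 5 — scale by n: T² = 5 · 6.1357 = 30.6785.

T² ≈ 30.6785


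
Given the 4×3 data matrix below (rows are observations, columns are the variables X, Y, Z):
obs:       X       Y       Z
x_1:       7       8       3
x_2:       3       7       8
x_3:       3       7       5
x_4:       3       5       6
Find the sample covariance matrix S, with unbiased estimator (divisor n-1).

Step 1 — column means:
  mean(X) = (7 + 3 + 3 + 3) / 4 = 16/4 = 4
  mean(Y) = (8 + 7 + 7 + 5) / 4 = 27/4 = 6.75
  mean(Z) = (3 + 8 + 5 + 6) / 4 = 22/4 = 5.5

Step 2 — sample covariance S[i,j] = (1/(n-1)) · Σ_k (x_{k,i} - mean_i) · (x_{k,j} - mean_j), with n-1 = 3.
  S[X,X] = ((3)·(3) + (-1)·(-1) + (-1)·(-1) + (-1)·(-1)) / 3 = 12/3 = 4
  S[X,Y] = ((3)·(1.25) + (-1)·(0.25) + (-1)·(0.25) + (-1)·(-1.75)) / 3 = 5/3 = 1.6667
  S[X,Z] = ((3)·(-2.5) + (-1)·(2.5) + (-1)·(-0.5) + (-1)·(0.5)) / 3 = -10/3 = -3.3333
  S[Y,Y] = ((1.25)·(1.25) + (0.25)·(0.25) + (0.25)·(0.25) + (-1.75)·(-1.75)) / 3 = 4.75/3 = 1.5833
  S[Y,Z] = ((1.25)·(-2.5) + (0.25)·(2.5) + (0.25)·(-0.5) + (-1.75)·(0.5)) / 3 = -3.5/3 = -1.1667
  S[Z,Z] = ((-2.5)·(-2.5) + (2.5)·(2.5) + (-0.5)·(-0.5) + (0.5)·(0.5)) / 3 = 13/3 = 4.3333

S is symmetric (S[j,i] = S[i,j]). Assembling:

S = [[4, 1.6667, -3.3333],
 [1.6667, 1.5833, -1.1667],
 [-3.3333, -1.1667, 4.3333]]


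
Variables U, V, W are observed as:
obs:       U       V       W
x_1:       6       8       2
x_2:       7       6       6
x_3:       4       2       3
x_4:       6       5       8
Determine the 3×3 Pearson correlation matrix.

Step 1 — column means:
  mean(U) = (6 + 7 + 4 + 6) / 4 = 23/4 = 5.75
  mean(V) = (8 + 6 + 2 + 5) / 4 = 21/4 = 5.25
  mean(W) = (2 + 6 + 3 + 8) / 4 = 19/4 = 4.75

Step 2 — sample variances and covariances s[i,j] = (1/(n-1)) · Σ_k (x_{k,i} - mean_i) · (x_{k,j} - mean_j), with n-1 = 3:
  s[U,U] = ((0.25)·(0.25) + (1.25)·(1.25) + (-1.75)·(-1.75) + (0.25)·(0.25)) / 3 = 4.75/3 = 1.5833
  s[U,V] = ((0.25)·(2.75) + (1.25)·(0.75) + (-1.75)·(-3.25) + (0.25)·(-0.25)) / 3 = 7.25/3 = 2.4167
  s[U,W] = ((0.25)·(-2.75) + (1.25)·(1.25) + (-1.75)·(-1.75) + (0.25)·(3.25)) / 3 = 4.75/3 = 1.5833
  s[V,V] = ((2.75)·(2.75) + (0.75)·(0.75) + (-3.25)·(-3.25) + (-0.25)·(-0.25)) / 3 = 18.75/3 = 6.25
  s[V,W] = ((2.75)·(-2.75) + (0.75)·(1.25) + (-3.25)·(-1.75) + (-0.25)·(3.25)) / 3 = -1.75/3 = -0.5833
  s[W,W] = ((-2.75)·(-2.75) + (1.25)·(1.25) + (-1.75)·(-1.75) + (3.25)·(3.25)) / 3 = 22.75/3 = 7.5833
  Sample standard deviations s_i = √(s[i,i]):
  s(U) = √(1.5833) = 1.2583
  s(V) = √(6.25) = 2.5
  s(W) = √(7.5833) = 2.7538

Step 3 — r_{ij} = s_{ij} / (s_i · s_j):
  r[U,U] = 1 (diagonal).
  r[U,V] = 2.4167 / (1.2583 · 2.5) = 2.4167 / 3.1458 = 0.7682
  r[U,W] = 1.5833 / (1.2583 · 2.7538) = 1.5833 / 3.4651 = 0.4569
  r[V,V] = 1 (diagonal).
  r[V,W] = -0.5833 / (2.5 · 2.7538) = -0.5833 / 6.8845 = -0.0847
  r[W,W] = 1 (diagonal).

R is symmetric with unit diagonal. Assembling:

R = [[1, 0.7682, 0.4569],
 [0.7682, 1, -0.0847],
 [0.4569, -0.0847, 1]]


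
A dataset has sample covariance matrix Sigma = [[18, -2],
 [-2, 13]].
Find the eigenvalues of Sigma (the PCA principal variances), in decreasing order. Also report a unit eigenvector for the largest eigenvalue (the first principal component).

Step 1 — characteristic polynomial of 2×2 Sigma:
  det(Sigma - λI) = λ² - trace · λ + det = 0.
  trace = 18 + 13 = 31, det = 18·13 - (-2)² = 230.
Step 2 — discriminant:
  Δ = trace² - 4·det = 961 - 920 = 41.
Step 3 — eigenvalues:
  λ = (trace ± √Δ)/2 = (31 ± 6.4031)/2,
  λ_1 = 18.7016,  λ_2 = 12.2984.

Step 4 — unit eigenvector for λ_1: solve (Sigma - λ_1 I)v = 0. First row:
  (18 - 18.7016)·v_x + (-2)·v_y = 0, i.e. (-0.7016)·v_x + (-2)·v_y = 0,
  so v ∝ (b, λ_1 - a) = (-2, 0.7016); multiply by -1 so the first entry is positive: u = (2, -0.7016).
  ||u|| = √((2)² + (-0.7016)²) = √(4.4922) ≈ 2.1195,
  v_1 = u/||u|| ≈ (0.9436, -0.331) (||v_1|| = 1).

λ_1 = 18.7016,  λ_2 = 12.2984;  v_1 ≈ (0.9436, -0.331)


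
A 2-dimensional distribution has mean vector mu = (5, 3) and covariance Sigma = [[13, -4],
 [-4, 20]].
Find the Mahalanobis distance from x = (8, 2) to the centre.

Step 1 — centre the observation: (x - mu) = (3, -1).

Step 2 — invert Sigma. det(Sigma) = 13·20 - (-4)² = 244.
  Sigma^{-1} = (1/det) · [[d, -b], [-b, a]] = [[0.082, 0.0164],
 [0.0164, 0.0533]].

Step 3 — form the quadratic (x - mu)^T · Sigma^{-1} · (x - mu):
  Sigma^{-1} · (x - mu) = (0.2295, -0.0041).
  (x - mu)^T · [Sigma^{-1} · (x - mu)] = (3)·(0.2295) + (-1)·(-0.0041) = 0.6926.

Step 4 — take square root: d = √(0.6926) ≈ 0.8322.

d(x, mu) = √(0.6926) ≈ 0.8322


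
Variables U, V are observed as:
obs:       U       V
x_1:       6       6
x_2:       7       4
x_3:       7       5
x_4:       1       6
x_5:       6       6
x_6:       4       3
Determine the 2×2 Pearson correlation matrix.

Step 1 — column means:
  mean(U) = (6 + 7 + 7 + 1 + 6 + 4) / 6 = 31/6 = 5.1667
  mean(V) = (6 + 4 + 5 + 6 + 6 + 3) / 6 = 30/6 = 5

Step 2 — sample variances and covariances s[i,j] = (1/(n-1)) · Σ_k (x_{k,i} - mean_i) · (x_{k,j} - mean_j), with n-1 = 5:
  s[U,U] = ((0.8333)·(0.8333) + (1.8333)·(1.8333) + (1.8333)·(1.8333) + (-4.1667)·(-4.1667) + (0.8333)·(0.8333) + (-1.1667)·(-1.1667)) / 5 = 26.8333/5 = 5.3667
  s[U,V] = ((0.8333)·(1) + (1.8333)·(-1) + (1.8333)·(0) + (-4.1667)·(1) + (0.8333)·(1) + (-1.1667)·(-2)) / 5 = -2/5 = -0.4
  s[V,V] = ((1)·(1) + (-1)·(-1) + (0)·(0) + (1)·(1) + (1)·(1) + (-2)·(-2)) / 5 = 8/5 = 1.6
  Sample standard deviations s_i = √(s[i,i]):
  s(U) = √(5.3667) = 2.3166
  s(V) = √(1.6) = 1.2649

Step 3 — r_{ij} = s_{ij} / (s_i · s_j):
  r[U,U] = 1 (diagonal).
  r[U,V] = -0.4 / (2.3166 · 1.2649) = -0.4 / 2.9303 = -0.1365
  r[V,V] = 1 (diagonal).

R is symmetric with unit diagonal. Assembling:

R = [[1, -0.1365],
 [-0.1365, 1]]


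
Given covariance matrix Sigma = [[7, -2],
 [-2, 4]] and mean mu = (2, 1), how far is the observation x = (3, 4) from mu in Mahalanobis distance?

Step 1 — centre the observation: (x - mu) = (1, 3).

Step 2 — invert Sigma. det(Sigma) = 7·4 - (-2)² = 24.
  Sigma^{-1} = (1/det) · [[d, -b], [-b, a]] = [[0.1667, 0.0833],
 [0.0833, 0.2917]].

Step 3 — form the quadratic (x - mu)^T · Sigma^{-1} · (x - mu):
  Sigma^{-1} · (x - mu) = (0.4167, 0.9583).
  (x - mu)^T · [Sigma^{-1} · (x - mu)] = (1)·(0.4167) + (3)·(0.9583) = 3.2917.

Step 4 — take square root: d = √(3.2917) ≈ 1.8143.

d(x, mu) = √(3.2917) ≈ 1.8143


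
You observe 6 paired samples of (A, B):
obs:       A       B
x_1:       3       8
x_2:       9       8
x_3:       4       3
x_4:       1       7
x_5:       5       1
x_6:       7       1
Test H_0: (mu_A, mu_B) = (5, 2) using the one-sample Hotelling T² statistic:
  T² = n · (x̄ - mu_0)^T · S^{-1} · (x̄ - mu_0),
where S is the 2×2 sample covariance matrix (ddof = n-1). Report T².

Step 1 — sample mean vector:
  mean(A) = (3 + 9 + 4 + 1 + 5 + 7) / 6 = 29/6 = 4.8333
  mean(B) = (8 + 8 + 3 + 7 + 1 + 1) / 6 = 28/6 = 4.6667
  x̄ = (4.8333, 4.6667),  deviation x̄ - mu_0 = (4.8333, 4.6667) - (5, 2) = (-0.1667, 2.6667).

Step 2 — sample covariance matrix, S[i,j] = (1/(n-1)) · Σ_k (x_{k,i} - mean_i) · (x_{k,j} - mean_j), divisor n-1 = 5:
  S[A,A] = ((-1.8333)·(-1.8333) + (4.1667)·(4.1667) + (-0.8333)·(-0.8333) + (-3.8333)·(-3.8333) + (0.1667)·(0.1667) + (2.1667)·(2.1667)) / 5 = 40.8333/5 = 8.1667
  S[A,B] = ((-1.8333)·(3.3333) + (4.1667)·(3.3333) + (-0.8333)·(-1.6667) + (-3.8333)·(2.3333) + (0.1667)·(-3.6667) + (2.1667)·(-3.6667)) / 5 = -8.3333/5 = -1.6667
  S[B,B] = ((3.3333)·(3.3333) + (3.3333)·(3.3333) + (-1.6667)·(-1.6667) + (2.3333)·(2.3333) + (-3.6667)·(-3.6667) + (-3.6667)·(-3.6667)) / 5 = 57.3333/5 = 11.4667
  S = [[8.1667, -1.6667],
 [-1.6667, 11.4667]].

Step 3 — invert S. det(S) = 8.1667·11.4667 - (-1.6667)² = 90.8667.
  S^{-1} = (1/det) · [[d, -b], [-b, a]] = [[0.1262, 0.0183],
 [0.0183, 0.0899]].

Step 4 — quadratic form (x̄ - mu_0)^T · S^{-1} · (x̄ - mu_0):
  S^{-1} · (x̄ - mu_0) = (0.0279, 0.2366),
  (x̄ - mu_0)^T · [...] = (-0.1667)·(0.0279) + (2.6667)·(0.2366) = 0.6263.

Step 5 — scale by n: T² = 6 · 0.6263 = 3.7579.

T² ≈ 3.7579


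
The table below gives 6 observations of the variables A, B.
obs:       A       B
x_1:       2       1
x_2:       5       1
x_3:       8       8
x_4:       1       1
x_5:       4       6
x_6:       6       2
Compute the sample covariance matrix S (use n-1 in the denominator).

Step 1 — column means:
  mean(A) = (2 + 5 + 8 + 1 + 4 + 6) / 6 = 26/6 = 4.3333
  mean(B) = (1 + 1 + 8 + 1 + 6 + 2) / 6 = 19/6 = 3.1667

Step 2 — sample covariance S[i,j] = (1/(n-1)) · Σ_k (x_{k,i} - mean_i) · (x_{k,j} - mean_j), with n-1 = 5.
  S[A,A] = ((-2.3333)·(-2.3333) + (0.6667)·(0.6667) + (3.6667)·(3.6667) + (-3.3333)·(-3.3333) + (-0.3333)·(-0.3333) + (1.6667)·(1.6667)) / 5 = 33.3333/5 = 6.6667
  S[A,B] = ((-2.3333)·(-2.1667) + (0.6667)·(-2.1667) + (3.6667)·(4.8333) + (-3.3333)·(-2.1667) + (-0.3333)·(2.8333) + (1.6667)·(-1.1667)) / 5 = 25.6667/5 = 5.1333
  S[B,B] = ((-2.1667)·(-2.1667) + (-2.1667)·(-2.1667) + (4.8333)·(4.8333) + (-2.1667)·(-2.1667) + (2.8333)·(2.8333) + (-1.1667)·(-1.1667)) / 5 = 46.8333/5 = 9.3667

S is symmetric (S[j,i] = S[i,j]). Assembling:

S = [[6.6667, 5.1333],
 [5.1333, 9.3667]]


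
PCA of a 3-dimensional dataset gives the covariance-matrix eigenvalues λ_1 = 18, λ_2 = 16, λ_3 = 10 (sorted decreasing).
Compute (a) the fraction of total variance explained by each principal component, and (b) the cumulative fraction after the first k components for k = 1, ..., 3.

Step 1 — total variance = trace(Sigma) = Σ λ_i = 18 + 16 + 10 = 44.

Step 2 — fraction explained by component i = λ_i / Σ λ:
  PC1: 18/44 = 0.4091
  PC2: 16/44 = 0.3636
  PC3: 10/44 = 0.2273

Step 3 — cumulative fraction after k components = (λ_1 + ... + λ_k) / Σ λ:
  k = 1: 18/44 = 0.4091
  k = 2: (18 + 16)/44 = 34/44 = 0.7727
  k = 3: (18 + 16 + 10)/44 = 44/44 = 1

Summary (fraction, with percent):

explained: PC1 0.4091 (40.91%), PC2 0.3636 (36.36%), PC3 0.2273 (22.73%);  cumulative: 0.4091, 0.7727, 1


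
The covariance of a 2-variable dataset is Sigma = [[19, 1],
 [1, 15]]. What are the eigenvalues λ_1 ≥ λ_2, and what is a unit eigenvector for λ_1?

Step 1 — characteristic polynomial of 2×2 Sigma:
  det(Sigma - λI) = λ² - trace · λ + det = 0.
  trace = 19 + 15 = 34, det = 19·15 - (1)² = 284.
Step 2 — discriminant:
  Δ = trace² - 4·det = 1156 - 1136 = 20.
Step 3 — eigenvalues:
  λ = (trace ± √Δ)/2 = (34 ± 4.4721)/2,
  λ_1 = 19.2361,  λ_2 = 14.7639.

Step 4 — unit eigenvector for λ_1: solve (Sigma - λ_1 I)v = 0. First row:
  (19 - 19.2361)·v_x + (1)·v_y = 0, i.e. (-0.2361)·v_x + (1)·v_y = 0,
  so v ∝ (b, λ_1 - a) = (1, 0.2361) = u.
  ||u|| = √((1)² + (0.2361)²) = √(1.0557) ≈ 1.0275,
  v_1 = u/||u|| ≈ (0.9732, 0.2298) (||v_1|| = 1).

λ_1 = 19.2361,  λ_2 = 14.7639;  v_1 ≈ (0.9732, 0.2298)


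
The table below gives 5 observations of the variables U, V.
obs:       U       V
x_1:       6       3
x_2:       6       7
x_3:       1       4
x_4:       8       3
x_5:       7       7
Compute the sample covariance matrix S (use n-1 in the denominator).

Step 1 — column means:
  mean(U) = (6 + 6 + 1 + 8 + 7) / 5 = 28/5 = 5.6
  mean(V) = (3 + 7 + 4 + 3 + 7) / 5 = 24/5 = 4.8

Step 2 — sample covariance S[i,j] = (1/(n-1)) · Σ_k (x_{k,i} - mean_i) · (x_{k,j} - mean_j), with n-1 = 4.
  S[U,U] = ((0.4)·(0.4) + (0.4)·(0.4) + (-4.6)·(-4.6) + (2.4)·(2.4) + (1.4)·(1.4)) / 4 = 29.2/4 = 7.3
  S[U,V] = ((0.4)·(-1.8) + (0.4)·(2.2) + (-4.6)·(-0.8) + (2.4)·(-1.8) + (1.4)·(2.2)) / 4 = 2.6/4 = 0.65
  S[V,V] = ((-1.8)·(-1.8) + (2.2)·(2.2) + (-0.8)·(-0.8) + (-1.8)·(-1.8) + (2.2)·(2.2)) / 4 = 16.8/4 = 4.2

S is symmetric (S[j,i] = S[i,j]). Assembling:

S = [[7.3, 0.65],
 [0.65, 4.2]]


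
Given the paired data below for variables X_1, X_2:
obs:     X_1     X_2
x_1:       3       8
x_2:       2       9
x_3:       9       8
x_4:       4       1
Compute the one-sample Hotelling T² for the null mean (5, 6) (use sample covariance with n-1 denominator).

Step 1 — sample mean vector:
  mean(X_1) = (3 + 2 + 9 + 4) / 4 = 18/4 = 4.5
  mean(X_2) = (8 + 9 + 8 + 1) / 4 = 26/4 = 6.5
  x̄ = (4.5, 6.5),  deviation x̄ - mu_0 = (4.5, 6.5) - (5, 6) = (-0.5, 0.5).

Step 2 — sample covariance matrix, S[i,j] = (1/(n-1)) · Σ_k (x_{k,i} - mean_i) · (x_{k,j} - mean_j), divisor n-1 = 3:
  S[X_1,X_1] = ((-1.5)·(-1.5) + (-2.5)·(-2.5) + (4.5)·(4.5) + (-0.5)·(-0.5)) / 3 = 29/3 = 9.6667
  S[X_1,X_2] = ((-1.5)·(1.5) + (-2.5)·(2.5) + (4.5)·(1.5) + (-0.5)·(-5.5)) / 3 = 1/3 = 0.3333
  S[X_2,X_2] = ((1.5)·(1.5) + (2.5)·(2.5) + (1.5)·(1.5) + (-5.5)·(-5.5)) / 3 = 41/3 = 13.6667
  S = [[9.6667, 0.3333],
 [0.3333, 13.6667]].

Step 3 — invert S. det(S) = 9.6667·13.6667 - (0.3333)² = 132.
  S^{-1} = (1/det) · [[d, -b], [-b, a]] = [[0.1035, -0.0025],
 [-0.0025, 0.0732]].

Step 4 — quadratic form (x̄ - mu_0)^T · S^{-1} · (x̄ - mu_0):
  S^{-1} · (x̄ - mu_0) = (-0.053, 0.0379),
  (x̄ - mu_0)^T · [...] = (-0.5)·(-0.053) + (0.5)·(0.0379) = 0.0455.

Step 5 — scale by n: T² = 4 · 0.0455 = 0.1818.

T² ≈ 0.1818


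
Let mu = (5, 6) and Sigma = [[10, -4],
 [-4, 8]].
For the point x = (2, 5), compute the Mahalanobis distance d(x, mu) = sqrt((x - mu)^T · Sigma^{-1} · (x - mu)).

Step 1 — centre the observation: (x - mu) = (-3, -1).

Step 2 — invert Sigma. det(Sigma) = 10·8 - (-4)² = 64.
  Sigma^{-1} = (1/det) · [[d, -b], [-b, a]] = [[0.125, 0.0625],
 [0.0625, 0.1562]].

Step 3 — form the quadratic (x - mu)^T · Sigma^{-1} · (x - mu):
  Sigma^{-1} · (x - mu) = (-0.4375, -0.3438).
  (x - mu)^T · [Sigma^{-1} · (x - mu)] = (-3)·(-0.4375) + (-1)·(-0.3438) = 1.6562.

Step 4 — take square root: d = √(1.6562) ≈ 1.287.

d(x, mu) = √(1.6562) ≈ 1.287


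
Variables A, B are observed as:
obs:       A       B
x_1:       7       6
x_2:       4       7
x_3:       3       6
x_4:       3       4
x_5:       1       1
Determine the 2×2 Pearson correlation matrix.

Step 1 — column means:
  mean(A) = (7 + 4 + 3 + 3 + 1) / 5 = 18/5 = 3.6
  mean(B) = (6 + 7 + 6 + 4 + 1) / 5 = 24/5 = 4.8

Step 2 — sample variances and covariances s[i,j] = (1/(n-1)) · Σ_k (x_{k,i} - mean_i) · (x_{k,j} - mean_j), with n-1 = 4:
  s[A,A] = ((3.4)·(3.4) + (0.4)·(0.4) + (-0.6)·(-0.6) + (-0.6)·(-0.6) + (-2.6)·(-2.6)) / 4 = 19.2/4 = 4.8
  s[A,B] = ((3.4)·(1.2) + (0.4)·(2.2) + (-0.6)·(1.2) + (-0.6)·(-0.8) + (-2.6)·(-3.8)) / 4 = 14.6/4 = 3.65
  s[B,B] = ((1.2)·(1.2) + (2.2)·(2.2) + (1.2)·(1.2) + (-0.8)·(-0.8) + (-3.8)·(-3.8)) / 4 = 22.8/4 = 5.7
  Sample standard deviations s_i = √(s[i,i]):
  s(A) = √(4.8) = 2.1909
  s(B) = √(5.7) = 2.3875

Step 3 — r_{ij} = s_{ij} / (s_i · s_j):
  r[A,A] = 1 (diagonal).
  r[A,B] = 3.65 / (2.1909 · 2.3875) = 3.65 / 5.2307 = 0.6978
  r[B,B] = 1 (diagonal).

R is symmetric with unit diagonal. Assembling:

R = [[1, 0.6978],
 [0.6978, 1]]


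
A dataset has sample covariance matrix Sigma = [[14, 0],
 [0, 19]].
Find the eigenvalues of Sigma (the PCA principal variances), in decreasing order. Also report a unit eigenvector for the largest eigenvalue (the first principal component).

Step 1 — characteristic polynomial of 2×2 Sigma:
  det(Sigma - λI) = λ² - trace · λ + det = 0.
  trace = 14 + 19 = 33, det = 14·19 - (0)² = 266.
Step 2 — discriminant:
  Δ = trace² - 4·det = 1089 - 1064 = 25.
Step 3 — eigenvalues:
  λ = (trace ± √Δ)/2 = (33 ± 5)/2,
  λ_1 = 19,  λ_2 = 14.

Step 4 — unit eigenvector for λ_1: Sigma is diagonal, so its eigenvectors are the coordinate axes. λ_1 = 19 is the diagonal entry on the second coordinate axis, hence
  v_1 = (0, 1) (||v_1|| = 1).

λ_1 = 19,  λ_2 = 14;  v_1 ≈ (0, 1)


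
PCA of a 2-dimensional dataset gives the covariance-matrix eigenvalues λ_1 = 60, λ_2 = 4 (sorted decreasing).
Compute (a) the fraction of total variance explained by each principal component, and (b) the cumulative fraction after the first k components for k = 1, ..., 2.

Step 1 — total variance = trace(Sigma) = Σ λ_i = 60 + 4 = 64.

Step 2 — fraction explained by component i = λ_i / Σ λ:
  PC1: 60/64 = 0.9375
  PC2: 4/64 = 0.0625

Step 3 — cumulative fraction after k components = (λ_1 + ... + λ_k) / Σ λ:
  k = 1: 60/64 = 0.9375
  k = 2: (60 + 4)/64 = 64/64 = 1

Summary (fraction, with percent):

explained: PC1 0.9375 (93.75%), PC2 0.0625 (6.25%);  cumulative: 0.9375, 1


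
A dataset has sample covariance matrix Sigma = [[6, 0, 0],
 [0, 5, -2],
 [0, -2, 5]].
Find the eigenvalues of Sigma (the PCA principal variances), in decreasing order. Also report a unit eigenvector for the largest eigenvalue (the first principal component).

Step 1 — characteristic polynomial p(λ) = det(λI - Sigma) = λ³ - tr·λ² + c_1·λ - det, where tr = trace, c_1 = sum of the principal 2×2 minors, det = det(Sigma):
  tr = 6 + 5 + 5 = 16,
  c_1 = (6·5 - (0)²) + (6·5 - (0)²) + (5·5 - (-2)²) = 30 + 30 + 21 = 81,
  det = 6·(5·5 - (-2)²) - (0)·((0)·5 - (-2)·(0)) + (0)·((0)·(-2) - 5·(0)) = 6·(21) - (0)·(0) + (0)·(0) = 126.
  So p(λ) = λ³ - 16λ² + 81λ - 126.
Step 2 — look for an integer root (rational root theorem: any rational root is an integer divisor of 126). Testing λ = 3:
  p(3) = 27 - 144 + 243 - 126 = 0  ✓
  Dividing out (λ - 3): p(λ) = (λ - 3)(λ² - 13λ + 42).
Step 3 — remaining eigenvalues from the quadratic λ² - 13λ + 42 = 0:
  Δ = 13² - 4·42 = 169 - 168 = 1,  λ = (13 ± √1)/2 = (13 ± 1)/2 = 7 or 6.
  Sorted: λ_1 = 7,  λ_2 = 6,  λ_3 = 3  (check: sum = 16 = tr ✓).

Step 4 — unit eigenvector for λ_1 = 7: v spans the null space of (Sigma - λ_1 I), whose rows are
  r_1 = (-1, 0, 0),  r_2 = (0, -2, -2),  r_3 = (0, -2, -2).
  v is orthogonal to every row, so take v ∝ r_1 × r_2 = ((0)·(-2) - (0)·(-2), (0)·(0) - (-1)·(-2), (-1)·(-2) - (0)·(0)) = (0, -2, 2).
  Rescale (divide by 2; multiply by -1 so the first nonzero entry is positive): u = (0, 1, -1).
  ||u|| = √((0)² + (1)² + (-1)²) = √(2) ≈ 1.4142,  v_1 = u/||u|| ≈ (0, 0.7071, -0.7071) (||v_1|| = 1).

λ_1 = 7,  λ_2 = 6,  λ_3 = 3;  v_1 ≈ (0, 0.7071, -0.7071)


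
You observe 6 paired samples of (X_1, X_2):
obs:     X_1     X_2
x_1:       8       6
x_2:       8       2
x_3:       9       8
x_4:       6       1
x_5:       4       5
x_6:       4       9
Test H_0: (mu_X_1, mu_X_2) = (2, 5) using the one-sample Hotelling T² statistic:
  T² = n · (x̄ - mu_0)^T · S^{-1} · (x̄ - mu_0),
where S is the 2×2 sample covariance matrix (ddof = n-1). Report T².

Step 1 — sample mean vector:
  mean(X_1) = (8 + 8 + 9 + 6 + 4 + 4) / 6 = 39/6 = 6.5
  mean(X_2) = (6 + 2 + 8 + 1 + 5 + 9) / 6 = 31/6 = 5.1667
  x̄ = (6.5, 5.1667),  deviation x̄ - mu_0 = (6.5, 5.1667) - (2, 5) = (4.5, 0.1667).

Step 2 — sample covariance matrix, S[i,j] = (1/(n-1)) · Σ_k (x_{k,i} - mean_i) · (x_{k,j} - mean_j), divisor n-1 = 5:
  S[X_1,X_1] = ((1.5)·(1.5) + (1.5)·(1.5) + (2.5)·(2.5) + (-0.5)·(-0.5) + (-2.5)·(-2.5) + (-2.5)·(-2.5)) / 5 = 23.5/5 = 4.7
  S[X_1,X_2] = ((1.5)·(0.8333) + (1.5)·(-3.1667) + (2.5)·(2.8333) + (-0.5)·(-4.1667) + (-2.5)·(-0.1667) + (-2.5)·(3.8333)) / 5 = -3.5/5 = -0.7
  S[X_2,X_2] = ((0.8333)·(0.8333) + (-3.1667)·(-3.1667) + (2.8333)·(2.8333) + (-4.1667)·(-4.1667) + (-0.1667)·(-0.1667) + (3.8333)·(3.8333)) / 5 = 50.8333/5 = 10.1667
  S = [[4.7, -0.7],
 [-0.7, 10.1667]].

Step 3 — invert S. det(S) = 4.7·10.1667 - (-0.7)² = 47.2933.
  S^{-1} = (1/det) · [[d, -b], [-b, a]] = [[0.215, 0.0148],
 [0.0148, 0.0994]].

Step 4 — quadratic form (x̄ - mu_0)^T · S^{-1} · (x̄ - mu_0):
  S^{-1} · (x̄ - mu_0) = (0.9698, 0.0832),
  (x̄ - mu_0)^T · [...] = (4.5)·(0.9698) + (0.1667)·(0.0832) = 4.3781.

Step 5 — scale by n: T² = 6 · 4.3781 = 26.2687.

T² ≈ 26.2687


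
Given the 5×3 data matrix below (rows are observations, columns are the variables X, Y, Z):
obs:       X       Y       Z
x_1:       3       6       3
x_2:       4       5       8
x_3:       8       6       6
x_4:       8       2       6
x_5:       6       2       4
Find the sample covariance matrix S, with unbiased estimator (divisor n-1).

Step 1 — column means:
  mean(X) = (3 + 4 + 8 + 8 + 6) / 5 = 29/5 = 5.8
  mean(Y) = (6 + 5 + 6 + 2 + 2) / 5 = 21/5 = 4.2
  mean(Z) = (3 + 8 + 6 + 6 + 4) / 5 = 27/5 = 5.4

Step 2 — sample covariance S[i,j] = (1/(n-1)) · Σ_k (x_{k,i} - mean_i) · (x_{k,j} - mean_j), with n-1 = 4.
  S[X,X] = ((-2.8)·(-2.8) + (-1.8)·(-1.8) + (2.2)·(2.2) + (2.2)·(2.2) + (0.2)·(0.2)) / 4 = 20.8/4 = 5.2
  S[X,Y] = ((-2.8)·(1.8) + (-1.8)·(0.8) + (2.2)·(1.8) + (2.2)·(-2.2) + (0.2)·(-2.2)) / 4 = -7.8/4 = -1.95
  S[X,Z] = ((-2.8)·(-2.4) + (-1.8)·(2.6) + (2.2)·(0.6) + (2.2)·(0.6) + (0.2)·(-1.4)) / 4 = 4.4/4 = 1.1
  S[Y,Y] = ((1.8)·(1.8) + (0.8)·(0.8) + (1.8)·(1.8) + (-2.2)·(-2.2) + (-2.2)·(-2.2)) / 4 = 16.8/4 = 4.2
  S[Y,Z] = ((1.8)·(-2.4) + (0.8)·(2.6) + (1.8)·(0.6) + (-2.2)·(0.6) + (-2.2)·(-1.4)) / 4 = 0.6/4 = 0.15
  S[Z,Z] = ((-2.4)·(-2.4) + (2.6)·(2.6) + (0.6)·(0.6) + (0.6)·(0.6) + (-1.4)·(-1.4)) / 4 = 15.2/4 = 3.8

S is symmetric (S[j,i] = S[i,j]). Assembling:

S = [[5.2, -1.95, 1.1],
 [-1.95, 4.2, 0.15],
 [1.1, 0.15, 3.8]]


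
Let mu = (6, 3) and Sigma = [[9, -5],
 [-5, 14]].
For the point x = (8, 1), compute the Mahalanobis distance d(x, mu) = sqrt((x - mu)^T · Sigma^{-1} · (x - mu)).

Step 1 — centre the observation: (x - mu) = (2, -2).

Step 2 — invert Sigma. det(Sigma) = 9·14 - (-5)² = 101.
  Sigma^{-1} = (1/det) · [[d, -b], [-b, a]] = [[0.1386, 0.0495],
 [0.0495, 0.0891]].

Step 3 — form the quadratic (x - mu)^T · Sigma^{-1} · (x - mu):
  Sigma^{-1} · (x - mu) = (0.1782, -0.0792).
  (x - mu)^T · [Sigma^{-1} · (x - mu)] = (2)·(0.1782) + (-2)·(-0.0792) = 0.5149.

Step 4 — take square root: d = √(0.5149) ≈ 0.7175.

d(x, mu) = √(0.5149) ≈ 0.7175


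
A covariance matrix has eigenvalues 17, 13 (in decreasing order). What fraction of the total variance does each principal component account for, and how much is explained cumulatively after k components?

Step 1 — total variance = trace(Sigma) = Σ λ_i = 17 + 13 = 30.

Step 2 — fraction explained by component i = λ_i / Σ λ:
  PC1: 17/30 = 0.5667
  PC2: 13/30 = 0.4333

Step 3 — cumulative fraction after k components = (λ_1 + ... + λ_k) / Σ λ:
  k = 1: 17/30 = 0.5667
  k = 2: (17 + 13)/30 = 30/30 = 1

Summary (fraction, with percent):

explained: PC1 0.5667 (56.67%), PC2 0.4333 (43.33%);  cumulative: 0.5667, 1


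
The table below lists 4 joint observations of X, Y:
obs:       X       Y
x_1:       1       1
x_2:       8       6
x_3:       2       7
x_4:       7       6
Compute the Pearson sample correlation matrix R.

Step 1 — column means:
  mean(X) = (1 + 8 + 2 + 7) / 4 = 18/4 = 4.5
  mean(Y) = (1 + 6 + 7 + 6) / 4 = 20/4 = 5

Step 2 — sample variances and covariances s[i,j] = (1/(n-1)) · Σ_k (x_{k,i} - mean_i) · (x_{k,j} - mean_j), with n-1 = 3:
  s[X,X] = ((-3.5)·(-3.5) + (3.5)·(3.5) + (-2.5)·(-2.5) + (2.5)·(2.5)) / 3 = 37/3 = 12.3333
  s[X,Y] = ((-3.5)·(-4) + (3.5)·(1) + (-2.5)·(2) + (2.5)·(1)) / 3 = 15/3 = 5
  s[Y,Y] = ((-4)·(-4) + (1)·(1) + (2)·(2) + (1)·(1)) / 3 = 22/3 = 7.3333
  Sample standard deviations s_i = √(s[i,i]):
  s(X) = √(12.3333) = 3.5119
  s(Y) = √(7.3333) = 2.708

Step 3 — r_{ij} = s_{ij} / (s_i · s_j):
  r[X,X] = 1 (diagonal).
  r[X,Y] = 5 / (3.5119 · 2.708) = 5 / 9.5102 = 0.5257
  r[Y,Y] = 1 (diagonal).

R is symmetric with unit diagonal. Assembling:

R = [[1, 0.5257],
 [0.5257, 1]]


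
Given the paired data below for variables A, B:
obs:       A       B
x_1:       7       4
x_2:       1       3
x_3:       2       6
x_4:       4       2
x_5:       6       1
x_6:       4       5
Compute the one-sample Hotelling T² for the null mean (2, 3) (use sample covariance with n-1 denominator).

Step 1 — sample mean vector:
  mean(A) = (7 + 1 + 2 + 4 + 6 + 4) / 6 = 24/6 = 4
  mean(B) = (4 + 3 + 6 + 2 + 1 + 5) / 6 = 21/6 = 3.5
  x̄ = (4, 3.5),  deviation x̄ - mu_0 = (4, 3.5) - (2, 3) = (2, 0.5).

Step 2 — sample covariance matrix, S[i,j] = (1/(n-1)) · Σ_k (x_{k,i} - mean_i) · (x_{k,j} - mean_j), divisor n-1 = 5:
  S[A,A] = ((3)·(3) + (-3)·(-3) + (-2)·(-2) + (0)·(0) + (2)·(2) + (0)·(0)) / 5 = 26/5 = 5.2
  S[A,B] = ((3)·(0.5) + (-3)·(-0.5) + (-2)·(2.5) + (0)·(-1.5) + (2)·(-2.5) + (0)·(1.5)) / 5 = -7/5 = -1.4
  S[B,B] = ((0.5)·(0.5) + (-0.5)·(-0.5) + (2.5)·(2.5) + (-1.5)·(-1.5) + (-2.5)·(-2.5) + (1.5)·(1.5)) / 5 = 17.5/5 = 3.5
  S = [[5.2, -1.4],
 [-1.4, 3.5]].

Step 3 — invert S. det(S) = 5.2·3.5 - (-1.4)² = 16.24.
  S^{-1} = (1/det) · [[d, -b], [-b, a]] = [[0.2155, 0.0862],
 [0.0862, 0.3202]].

Step 4 — quadratic form (x̄ - mu_0)^T · S^{-1} · (x̄ - mu_0):
  S^{-1} · (x̄ - mu_0) = (0.4741, 0.3325),
  (x̄ - mu_0)^T · [...] = (2)·(0.4741) + (0.5)·(0.3325) = 1.1145.

Step 5 — scale by n: T² = 6 · 1.1145 = 6.6872.

T² ≈ 6.6872


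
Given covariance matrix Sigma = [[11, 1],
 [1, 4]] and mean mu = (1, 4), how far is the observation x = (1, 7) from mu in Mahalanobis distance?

Step 1 — centre the observation: (x - mu) = (0, 3).

Step 2 — invert Sigma. det(Sigma) = 11·4 - (1)² = 43.
  Sigma^{-1} = (1/det) · [[d, -b], [-b, a]] = [[0.093, -0.0233],
 [-0.0233, 0.2558]].

Step 3 — form the quadratic (x - mu)^T · Sigma^{-1} · (x - mu):
  Sigma^{-1} · (x - mu) = (-0.0698, 0.7674).
  (x - mu)^T · [Sigma^{-1} · (x - mu)] = (0)·(-0.0698) + (3)·(0.7674) = 2.3023.

Step 4 — take square root: d = √(2.3023) ≈ 1.5173.

d(x, mu) = √(2.3023) ≈ 1.5173


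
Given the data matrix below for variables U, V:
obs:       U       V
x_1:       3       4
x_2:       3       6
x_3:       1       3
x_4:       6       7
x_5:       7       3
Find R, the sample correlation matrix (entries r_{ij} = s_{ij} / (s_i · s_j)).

Step 1 — column means:
  mean(U) = (3 + 3 + 1 + 6 + 7) / 5 = 20/5 = 4
  mean(V) = (4 + 6 + 3 + 7 + 3) / 5 = 23/5 = 4.6

Step 2 — sample variances and covariances s[i,j] = (1/(n-1)) · Σ_k (x_{k,i} - mean_i) · (x_{k,j} - mean_j), with n-1 = 4:
  s[U,U] = ((-1)·(-1) + (-1)·(-1) + (-3)·(-3) + (2)·(2) + (3)·(3)) / 4 = 24/4 = 6
  s[U,V] = ((-1)·(-0.6) + (-1)·(1.4) + (-3)·(-1.6) + (2)·(2.4) + (3)·(-1.6)) / 4 = 4/4 = 1
  s[V,V] = ((-0.6)·(-0.6) + (1.4)·(1.4) + (-1.6)·(-1.6) + (2.4)·(2.4) + (-1.6)·(-1.6)) / 4 = 13.2/4 = 3.3
  Sample standard deviations s_i = √(s[i,i]):
  s(U) = √(6) = 2.4495
  s(V) = √(3.3) = 1.8166

Step 3 — r_{ij} = s_{ij} / (s_i · s_j):
  r[U,U] = 1 (diagonal).
  r[U,V] = 1 / (2.4495 · 1.8166) = 1 / 4.4497 = 0.2247
  r[V,V] = 1 (diagonal).

R is symmetric with unit diagonal. Assembling:

R = [[1, 0.2247],
 [0.2247, 1]]


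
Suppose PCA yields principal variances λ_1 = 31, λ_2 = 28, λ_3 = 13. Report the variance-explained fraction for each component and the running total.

Step 1 — total variance = trace(Sigma) = Σ λ_i = 31 + 28 + 13 = 72.

Step 2 — fraction explained by component i = λ_i / Σ λ:
  PC1: 31/72 = 0.4306
  PC2: 28/72 = 0.3889
  PC3: 13/72 = 0.1806

Step 3 — cumulative fraction after k components = (λ_1 + ... + λ_k) / Σ λ:
  k = 1: 31/72 = 0.4306
  k = 2: (31 + 28)/72 = 59/72 = 0.8194
  k = 3: (31 + 28 + 13)/72 = 72/72 = 1

Summary (fraction, with percent):

explained: PC1 0.4306 (43.06%), PC2 0.3889 (38.89%), PC3 0.1806 (18.06%);  cumulative: 0.4306, 0.8194, 1


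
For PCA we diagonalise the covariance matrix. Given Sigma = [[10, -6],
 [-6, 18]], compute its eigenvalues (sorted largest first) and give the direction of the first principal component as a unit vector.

Step 1 — characteristic polynomial of 2×2 Sigma:
  det(Sigma - λI) = λ² - trace · λ + det = 0.
  trace = 10 + 18 = 28, det = 10·18 - (-6)² = 144.
Step 2 — discriminant:
  Δ = trace² - 4·det = 784 - 576 = 208.
Step 3 — eigenvalues:
  λ = (trace ± √Δ)/2 = (28 ± 14.4222)/2,
  λ_1 = 21.2111,  λ_2 = 6.7889.

Step 4 — unit eigenvector for λ_1: solve (Sigma - λ_1 I)v = 0. First row:
  (10 - 21.2111)·v_x + (-6)·v_y = 0, i.e. (-11.2111)·v_x + (-6)·v_y = 0,
  so v ∝ (b, λ_1 - a) = (-6, 11.2111); multiply by -1 so the first entry is positive: u = (6, -11.2111).
  ||u|| = √((6)² + (-11.2111)²) = √(161.6888) ≈ 12.7157,
  v_1 = u/||u|| ≈ (0.4719, -0.8817) (||v_1|| = 1).

λ_1 = 21.2111,  λ_2 = 6.7889;  v_1 ≈ (0.4719, -0.8817)


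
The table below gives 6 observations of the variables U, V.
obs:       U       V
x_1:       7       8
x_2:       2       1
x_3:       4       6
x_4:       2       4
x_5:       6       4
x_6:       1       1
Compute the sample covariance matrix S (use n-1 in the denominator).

Step 1 — column means:
  mean(U) = (7 + 2 + 4 + 2 + 6 + 1) / 6 = 22/6 = 3.6667
  mean(V) = (8 + 1 + 6 + 4 + 4 + 1) / 6 = 24/6 = 4

Step 2 — sample covariance S[i,j] = (1/(n-1)) · Σ_k (x_{k,i} - mean_i) · (x_{k,j} - mean_j), with n-1 = 5.
  S[U,U] = ((3.3333)·(3.3333) + (-1.6667)·(-1.6667) + (0.3333)·(0.3333) + (-1.6667)·(-1.6667) + (2.3333)·(2.3333) + (-2.6667)·(-2.6667)) / 5 = 29.3333/5 = 5.8667
  S[U,V] = ((3.3333)·(4) + (-1.6667)·(-3) + (0.3333)·(2) + (-1.6667)·(0) + (2.3333)·(0) + (-2.6667)·(-3)) / 5 = 27/5 = 5.4
  S[V,V] = ((4)·(4) + (-3)·(-3) + (2)·(2) + (0)·(0) + (0)·(0) + (-3)·(-3)) / 5 = 38/5 = 7.6

S is symmetric (S[j,i] = S[i,j]). Assembling:

S = [[5.8667, 5.4],
 [5.4, 7.6]]


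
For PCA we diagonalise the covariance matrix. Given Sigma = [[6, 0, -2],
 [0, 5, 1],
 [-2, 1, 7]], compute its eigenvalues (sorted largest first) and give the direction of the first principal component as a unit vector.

Step 1 — characteristic polynomial p(λ) = det(λI - Sigma) = λ³ - tr·λ² + c_1·λ - det, where tr = trace, c_1 = sum of the principal 2×2 minors, det = det(Sigma):
  tr = 6 + 5 + 7 = 18,
  c_1 = (6·5 - (0)²) + (6·7 - (-2)²) + (5·7 - (1)²) = 30 + 38 + 34 = 102,
  det = 6·(5·7 - (1)²) - (0)·((0)·7 - (1)·(-2)) + (-2)·((0)·(1) - 5·(-2)) = 6·(34) - (0)·(2) + (-2)·(10) = 184.
  So p(λ) = λ³ - 18λ² + 102λ - 184.
Step 2 — look for an integer root (rational root theorem: any rational root is an integer divisor of 184). Testing λ = 4:
  p(4) = 64 - 288 + 408 - 184 = 0  ✓
  Dividing out (λ - 4): p(λ) = (λ - 4)(λ² - 14λ + 46).
Step 3 — remaining eigenvalues from the quadratic λ² - 14λ + 46 = 0:
  Δ = 14² - 4·46 = 196 - 184 = 12,  λ = (14 ± √12)/2 = (14 ± 3.4641)/2 ≈ 8.7321 or 5.2679.
  Sorted: λ_1 = 8.7321,  λ_2 = 5.2679,  λ_3 = 4  (check: sum = 18 = tr ✓).

Step 4 — unit eigenvector for λ_1 ≈ 8.7321: v spans the null space of (Sigma - λ_1 I), whose rows are
  r_1 = (-2.7321, 0, -2),  r_2 = (0, -3.7321, 1),  r_3 = (-2, 1, -1.7321).
  v is orthogonal to every row, so take v ∝ r_1 × r_2 = ((0)·(1) - (-2)·(-3.7321), (-2)·(0) - (-2.7321)·(1), (-2.7321)·(-3.7321) - (0)·(0)) ≈ (-7.4641, 2.7321, 10.1962).
  Rescale (multiply by -1 so the first nonzero entry is positive): u = (7.4641, -2.7321, -10.1962).
  ||u|| = √((7.4641)² + (-2.7321)² + (-10.1962)²) = √(167.1384) ≈ 12.9282,  v_1 = u/||u|| ≈ (0.5774, -0.2113, -0.7887) (||v_1|| = 1).

λ_1 = 8.7321,  λ_2 = 5.2679,  λ_3 = 4;  v_1 ≈ (0.5774, -0.2113, -0.7887)
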